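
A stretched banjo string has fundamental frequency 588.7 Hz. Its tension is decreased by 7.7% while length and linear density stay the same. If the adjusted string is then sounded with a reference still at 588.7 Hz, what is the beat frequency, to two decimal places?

23.12 Hz

For a string, f ∝ √T, so the new frequency is 588.7·√0.923 = 565.5811 Hz.
f_beat = |565.5811 − 588.7| = 23.12 Hz.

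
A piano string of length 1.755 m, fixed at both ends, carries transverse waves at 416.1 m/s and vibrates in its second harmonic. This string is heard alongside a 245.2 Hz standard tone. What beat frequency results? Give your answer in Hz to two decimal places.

8.11 Hz

For a string fixed at both ends, f_n = n·v/(2L) = 2·416.1/(2·1.755) = 237.0940 Hz.
f_beat = |237.0940 − 245.2| = 8.11 Hz.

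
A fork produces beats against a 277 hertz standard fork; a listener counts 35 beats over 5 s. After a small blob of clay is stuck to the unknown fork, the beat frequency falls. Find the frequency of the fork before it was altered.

284 Hz

Beat frequency = 35/5 = 7 Hz.
|f − 277| = 7, so the fork was at either 270 Hz or 284 Hz.
Adding mass to a fork lowers its frequency; the adjustment lowers the fork's frequency.
The beat rate fell, so the adjustment moved the fork toward 277 Hz — it must have started above the reference.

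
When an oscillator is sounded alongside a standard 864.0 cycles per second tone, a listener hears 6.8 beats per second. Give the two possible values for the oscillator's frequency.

|f − 864.0| = 6.8, so f = 864.0 ± 6.8.

857.2 Hz or 870.8 Hz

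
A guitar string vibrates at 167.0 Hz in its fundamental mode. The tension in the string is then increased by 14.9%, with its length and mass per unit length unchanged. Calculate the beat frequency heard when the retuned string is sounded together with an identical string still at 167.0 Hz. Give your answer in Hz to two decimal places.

For a string, f ∝ √T, so the new frequency is 167.0·√1.149 = 179.0097 Hz.
f_beat = |179.0097 − 167.0| = 12.01 Hz.

12.01 Hz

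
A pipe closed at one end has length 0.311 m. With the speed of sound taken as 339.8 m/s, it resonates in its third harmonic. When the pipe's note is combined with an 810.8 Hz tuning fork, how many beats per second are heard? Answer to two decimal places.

8.65 Hz

Closed pipe (odd harmonics): f_n = n·v/(4L) = 3·339.8/(4·0.311) = 819.4534 Hz.
f_beat = |819.4534 − 810.8| = 8.65 Hz.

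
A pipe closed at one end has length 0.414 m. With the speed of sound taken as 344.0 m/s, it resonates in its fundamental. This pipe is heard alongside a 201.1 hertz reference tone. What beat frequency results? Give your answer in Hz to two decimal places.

Closed pipe (odd harmonics): f_n = n·v/(4L) = 1·344.0/(4·0.414) = 207.7295 Hz.
f_beat = |207.7295 − 201.1| = 6.63 Hz.

6.63 Hz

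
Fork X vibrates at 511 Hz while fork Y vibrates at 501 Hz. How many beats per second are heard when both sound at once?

10 Hz

f_beat = |f₁ − f₂|.
|511 − 501| = 10 Hz.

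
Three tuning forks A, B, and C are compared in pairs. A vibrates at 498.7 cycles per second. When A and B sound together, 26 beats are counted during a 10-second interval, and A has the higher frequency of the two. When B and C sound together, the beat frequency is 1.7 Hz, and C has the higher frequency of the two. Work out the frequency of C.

497.8 Hz

A–B: Beat frequency = 26/10 = 2.6 Hz.
B is below A, so f_B = 498.7 − 2.6 = 496.1 Hz.
C is above B, so f_C = 496.1 + 1.7 = 497.8 Hz.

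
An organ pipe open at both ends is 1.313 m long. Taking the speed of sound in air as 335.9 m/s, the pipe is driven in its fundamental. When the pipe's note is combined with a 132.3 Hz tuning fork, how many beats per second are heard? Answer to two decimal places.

4.39 Hz

Open pipe: f_n = n·v/(2L) = 1·335.9/(2·1.313) = 127.9132 Hz.
f_beat = |127.9132 − 132.3| = 4.39 Hz.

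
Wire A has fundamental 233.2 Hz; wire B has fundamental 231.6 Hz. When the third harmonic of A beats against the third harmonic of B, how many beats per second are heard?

4.8 Hz

Third harmonic of the first: 3·233.2 = 699.6 Hz.
Third harmonic of the second: 3·231.6 = 694.8 Hz.
f_beat = |699.6 − 694.8| = 4.8 Hz.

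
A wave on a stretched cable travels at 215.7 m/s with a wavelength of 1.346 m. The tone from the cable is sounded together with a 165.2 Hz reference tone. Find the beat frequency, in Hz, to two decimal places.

Source frequency f = v/λ = 215.7/1.346 = 160.2526 Hz.
f_beat = |160.2526 − 165.2| = 4.95 Hz.

4.95 Hz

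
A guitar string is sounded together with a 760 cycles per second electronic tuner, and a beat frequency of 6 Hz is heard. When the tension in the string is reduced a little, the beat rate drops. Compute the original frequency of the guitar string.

766 Hz

|f − 760| = 6, so the guitar string was at either 754 Hz or 766 Hz.
Lower tension means lower frequency; the adjustment lowers the guitar string's frequency.
The beat rate fell, so the adjustment moved the guitar string toward 760 Hz — it must have started above the reference.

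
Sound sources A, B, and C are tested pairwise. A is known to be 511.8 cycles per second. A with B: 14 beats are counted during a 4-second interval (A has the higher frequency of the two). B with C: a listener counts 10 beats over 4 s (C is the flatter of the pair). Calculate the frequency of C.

505.8 Hz

A–B: Beat frequency = 14/4 = 3.5 Hz.
B is below A, so f_B = 511.8 − 3.5 = 508.3 Hz.
B–C: Beat frequency = 10/4 = 2.5 Hz.
C is below B, so f_C = 508.3 − 2.5 = 505.8 Hz.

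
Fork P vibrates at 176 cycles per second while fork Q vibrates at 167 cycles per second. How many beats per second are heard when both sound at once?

9 Hz

f_beat = |f₁ − f₂|.
|176 − 167| = 9 Hz.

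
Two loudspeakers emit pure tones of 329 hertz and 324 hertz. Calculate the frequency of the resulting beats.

5 Hz

Beats arise from superposition of two nearby frequencies; the beat rate is |f₁ − f₂|.
|329 − 324| = 5 Hz.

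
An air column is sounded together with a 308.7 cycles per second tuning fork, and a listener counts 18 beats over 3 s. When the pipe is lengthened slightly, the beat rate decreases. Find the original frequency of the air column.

314.7 Hz

Beat frequency = 18/3 = 6 Hz.
|f − 308.7| = 6, so the air column was at either 302.7 Hz or 314.7 Hz.
A longer pipe has a lower fundamental; the adjustment lowers the air column's frequency.
The beat rate fell, so the adjustment moved the air column toward 308.7 Hz — it must have started above the reference.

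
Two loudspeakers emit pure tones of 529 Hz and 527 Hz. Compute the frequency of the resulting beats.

2 Hz

The beat frequency equals the magnitude of the frequency difference.
|529 − 527| = 2 Hz.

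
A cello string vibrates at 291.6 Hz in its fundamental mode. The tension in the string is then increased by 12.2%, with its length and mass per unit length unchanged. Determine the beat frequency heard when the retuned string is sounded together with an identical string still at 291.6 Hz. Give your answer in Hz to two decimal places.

For a string, f ∝ √T, so the new frequency is 291.6·√1.122 = 308.8758 Hz.
f_beat = |308.8758 − 291.6| = 17.28 Hz.

17.28 Hz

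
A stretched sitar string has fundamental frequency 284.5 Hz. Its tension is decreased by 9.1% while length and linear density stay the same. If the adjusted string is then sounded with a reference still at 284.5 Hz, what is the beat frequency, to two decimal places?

For a string, f ∝ √T, so the new frequency is 284.5·√0.909 = 271.2465 Hz.
f_beat = |271.2465 − 284.5| = 13.25 Hz.

13.25 Hz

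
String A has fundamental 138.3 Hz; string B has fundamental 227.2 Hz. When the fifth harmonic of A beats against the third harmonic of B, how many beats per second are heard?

9.9 Hz

Fifth harmonic of the first: 5·138.3 = 691.5 Hz.
Third harmonic of the second: 3·227.2 = 681.6 Hz.
f_beat = |691.5 − 681.6| = 9.9 Hz.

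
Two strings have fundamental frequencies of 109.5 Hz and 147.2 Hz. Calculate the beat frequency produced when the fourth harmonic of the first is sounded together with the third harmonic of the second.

Fourth harmonic of the first: 4·109.5 = 438.0 Hz.
Third harmonic of the second: 3·147.2 = 441.6 Hz.
f_beat = |438.0 − 441.6| = 3.6 Hz.

3.6 Hz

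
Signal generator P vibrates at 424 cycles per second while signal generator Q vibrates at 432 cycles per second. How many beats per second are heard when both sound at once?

8 Hz

f_beat = |f₁ − f₂|.
|424 − 432| = 8 Hz.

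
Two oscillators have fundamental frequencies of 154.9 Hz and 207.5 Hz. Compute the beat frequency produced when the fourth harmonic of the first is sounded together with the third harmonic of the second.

Fourth harmonic of the first: 4·154.9 = 619.6 Hz.
Third harmonic of the second: 3·207.5 = 622.5 Hz.
f_beat = |619.6 − 622.5| = 2.9 Hz.

2.9 Hz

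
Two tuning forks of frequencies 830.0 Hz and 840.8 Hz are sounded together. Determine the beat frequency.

The beat frequency equals the magnitude of the frequency difference.
|830.0 − 840.8| = 10.8 Hz.

10.8 Hz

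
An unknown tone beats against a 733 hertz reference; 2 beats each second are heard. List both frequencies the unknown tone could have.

731 Hz or 735 Hz

|f − 733| = 2, so f = 733 ± 2.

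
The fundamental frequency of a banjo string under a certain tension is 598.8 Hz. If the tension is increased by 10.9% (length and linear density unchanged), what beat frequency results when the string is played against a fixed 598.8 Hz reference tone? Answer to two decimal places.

31.79 Hz

For a string, f ∝ √T, so the new frequency is 598.8·√1.109 = 630.5907 Hz.
f_beat = |630.5907 − 598.8| = 31.79 Hz.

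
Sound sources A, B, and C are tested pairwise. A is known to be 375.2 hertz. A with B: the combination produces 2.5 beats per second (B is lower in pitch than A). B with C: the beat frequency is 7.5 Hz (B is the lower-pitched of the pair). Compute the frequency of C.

380.2 Hz

B is below A, so f_B = 375.2 − 2.5 = 372.7 Hz.
C is above B, so f_C = 372.7 + 7.5 = 380.2 Hz.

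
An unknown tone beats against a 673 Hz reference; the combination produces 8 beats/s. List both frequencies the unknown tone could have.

|f − 673| = 8, so f = 673 ± 8.

665 Hz or 681 Hz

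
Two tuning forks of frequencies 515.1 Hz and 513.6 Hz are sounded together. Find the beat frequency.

The beat frequency equals the magnitude of the frequency difference.
|515.1 − 513.6| = 1.5 Hz.

1.5 Hz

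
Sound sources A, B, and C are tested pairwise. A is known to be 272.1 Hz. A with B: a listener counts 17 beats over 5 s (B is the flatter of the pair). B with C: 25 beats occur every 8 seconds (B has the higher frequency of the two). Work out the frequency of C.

A–B: Beat frequency = 17/5 = 3.4 Hz.
B is below A, so f_B = 272.1 − 3.4 = 268.7 Hz.
B–C: Beat frequency = 25/8 = 3.125 Hz.
C is below B, so f_C = 268.7 − 3.125 = 265.575 Hz.

265.575 Hz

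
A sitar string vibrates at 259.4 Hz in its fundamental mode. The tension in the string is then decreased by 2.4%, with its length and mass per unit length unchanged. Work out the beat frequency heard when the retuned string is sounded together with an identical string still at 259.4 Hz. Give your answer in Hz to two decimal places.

3.13 Hz

For a string, f ∝ √T, so the new frequency is 259.4·√0.976 = 256.2683 Hz.
f_beat = |256.2683 − 259.4| = 3.13 Hz.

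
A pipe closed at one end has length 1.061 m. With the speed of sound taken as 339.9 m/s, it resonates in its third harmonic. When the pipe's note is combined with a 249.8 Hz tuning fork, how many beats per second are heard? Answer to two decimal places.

Closed pipe (odd harmonics): f_n = n·v/(4L) = 3·339.9/(4·1.061) = 240.2686 Hz.
f_beat = |240.2686 − 249.8| = 9.53 Hz.

9.53 Hz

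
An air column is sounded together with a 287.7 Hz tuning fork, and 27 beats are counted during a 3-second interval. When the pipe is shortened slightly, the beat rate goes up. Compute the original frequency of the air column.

296.7 Hz

Beat frequency = 27/3 = 9 Hz.
|f − 287.7| = 9, so the air column was at either 278.7 Hz or 296.7 Hz.
A shorter pipe has a higher fundamental; the adjustment raises the air column's frequency.
The beat rate rose, so the adjustment moved the air column further from 287.7 Hz — it was already above the reference.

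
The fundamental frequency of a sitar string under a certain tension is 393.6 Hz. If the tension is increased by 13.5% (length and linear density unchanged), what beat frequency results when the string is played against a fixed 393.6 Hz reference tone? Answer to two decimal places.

For a string, f ∝ √T, so the new frequency is 393.6·√1.135 = 419.3272 Hz.
f_beat = |419.3272 − 393.6| = 25.73 Hz.

25.73 Hz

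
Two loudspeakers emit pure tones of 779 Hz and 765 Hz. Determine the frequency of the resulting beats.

The beat frequency equals the magnitude of the frequency difference.
|779 − 765| = 14 Hz.

14 Hz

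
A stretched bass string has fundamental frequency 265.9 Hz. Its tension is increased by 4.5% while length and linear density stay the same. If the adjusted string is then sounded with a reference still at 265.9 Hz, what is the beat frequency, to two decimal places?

For a string, f ∝ √T, so the new frequency is 265.9·√1.045 = 271.8169 Hz.
f_beat = |271.8169 − 265.9| = 5.92 Hz.

5.92 Hz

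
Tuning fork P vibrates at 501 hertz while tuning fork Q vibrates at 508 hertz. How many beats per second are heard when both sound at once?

f_beat = |f₁ − f₂|.
|501 − 508| = 7 Hz.

7 Hz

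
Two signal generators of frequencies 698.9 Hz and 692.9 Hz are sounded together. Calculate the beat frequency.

6 Hz

The beat frequency equals the magnitude of the frequency difference.
|698.9 − 692.9| = 6 Hz.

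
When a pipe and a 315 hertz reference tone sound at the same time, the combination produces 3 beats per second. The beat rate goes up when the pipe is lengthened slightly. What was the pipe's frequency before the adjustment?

|f − 315| = 3, so the pipe was at either 312 Hz or 318 Hz.
A longer pipe has a lower fundamental; the adjustment lowers the pipe's frequency.
The beat rate rose, so the adjustment moved the pipe further from 315 Hz — it was already below the reference.

312 Hz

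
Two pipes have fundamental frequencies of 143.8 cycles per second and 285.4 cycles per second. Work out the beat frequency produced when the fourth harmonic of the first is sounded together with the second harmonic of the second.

4.4 Hz

Fourth harmonic of the first: 4·143.8 = 575.2 Hz.
Second harmonic of the second: 2·285.4 = 570.8 Hz.
f_beat = |575.2 − 570.8| = 4.4 Hz.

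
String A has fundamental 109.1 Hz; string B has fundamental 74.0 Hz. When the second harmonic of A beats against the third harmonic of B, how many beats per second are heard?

Second harmonic of the first: 2·109.1 = 218.2 Hz.
Third harmonic of the second: 3·74.0 = 222.0 Hz.
f_beat = |218.2 − 222.0| = 3.8 Hz.

3.8 Hz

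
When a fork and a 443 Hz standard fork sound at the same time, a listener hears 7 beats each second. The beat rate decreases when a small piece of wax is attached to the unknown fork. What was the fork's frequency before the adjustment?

|f − 443| = 7, so the fork was at either 436 Hz or 450 Hz.
Loading a fork with wax lowers its frequency; the adjustment lowers the fork's frequency.
The beat rate fell, so the adjustment moved the fork toward 443 Hz — it must have started above the reference.

450 Hz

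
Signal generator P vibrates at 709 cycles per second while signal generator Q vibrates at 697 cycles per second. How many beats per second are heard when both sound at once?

f_beat = |f₁ − f₂|.
|709 − 697| = 12 Hz.

12 Hz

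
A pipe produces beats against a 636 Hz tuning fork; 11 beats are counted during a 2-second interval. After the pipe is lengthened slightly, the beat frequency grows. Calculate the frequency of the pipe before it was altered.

630.5 Hz

Beat frequency = 11/2 = 5.5 Hz.
|f − 636| = 5.5, so the pipe was at either 630.5 Hz or 641.5 Hz.
A longer pipe has a lower fundamental; the adjustment lowers the pipe's frequency.
The beat rate rose, so the adjustment moved the pipe further from 636 Hz — it was already below the reference.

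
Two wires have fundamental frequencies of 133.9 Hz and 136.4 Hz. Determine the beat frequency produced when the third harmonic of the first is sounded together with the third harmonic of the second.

Third harmonic of the first: 3·133.9 = 401.7 Hz.
Third harmonic of the second: 3·136.4 = 409.2 Hz.
f_beat = |401.7 − 409.2| = 7.5 Hz.

7.5 Hz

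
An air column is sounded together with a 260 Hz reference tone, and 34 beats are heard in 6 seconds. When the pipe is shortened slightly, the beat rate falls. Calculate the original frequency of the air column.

254.3333 Hz

Beat frequency = 34/6 = 5.6667 Hz.
|f − 260| = 5.6667, so the air column was at either 254.3333 Hz or 265.6667 Hz.
A shorter pipe has a higher fundamental; the adjustment raises the air column's frequency.
The beat rate fell, so the adjustment moved the air column toward 260 Hz — it must have started below the reference.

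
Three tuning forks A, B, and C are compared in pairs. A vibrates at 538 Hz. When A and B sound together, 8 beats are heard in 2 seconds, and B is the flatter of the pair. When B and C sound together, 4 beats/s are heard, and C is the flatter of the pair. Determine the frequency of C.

530 Hz

A–B: Beat frequency = 8/2 = 4 Hz.
B is below A, so f_B = 538 − 4 = 534 Hz.
C is below B, so f_C = 534 − 4 = 530 Hz.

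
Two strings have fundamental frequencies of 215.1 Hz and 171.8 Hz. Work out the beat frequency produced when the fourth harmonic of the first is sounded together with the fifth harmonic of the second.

Fourth harmonic of the first: 4·215.1 = 860.4 Hz.
Fifth harmonic of the second: 5·171.8 = 859.0 Hz.
f_beat = |860.4 − 859.0| = 1.4 Hz.

1.4 Hz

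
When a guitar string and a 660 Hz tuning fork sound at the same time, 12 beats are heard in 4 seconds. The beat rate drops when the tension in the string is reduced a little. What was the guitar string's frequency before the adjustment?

Beat frequency = 12/4 = 3 Hz.
|f − 660| = 3, so the guitar string was at either 657 Hz or 663 Hz.
Lower tension means lower frequency; the adjustment lowers the guitar string's frequency.
The beat rate fell, so the adjustment moved the guitar string toward 660 Hz — it must have started above the reference.

663 Hz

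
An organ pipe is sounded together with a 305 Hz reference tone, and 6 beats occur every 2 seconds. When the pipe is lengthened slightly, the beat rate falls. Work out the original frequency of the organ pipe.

308 Hz

Beat frequency = 6/2 = 3 Hz.
|f − 305| = 3, so the organ pipe was at either 302 Hz or 308 Hz.
A longer pipe has a lower fundamental; the adjustment lowers the organ pipe's frequency.
The beat rate fell, so the adjustment moved the organ pipe toward 305 Hz — it must have started above the reference.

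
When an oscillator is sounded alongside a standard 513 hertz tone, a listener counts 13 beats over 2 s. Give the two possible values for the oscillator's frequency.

Beat frequency = 13/2 = 6.5 Hz.
|f − 513| = 6.5, so f = 513 ± 6.5.

506.5 Hz or 519.5 Hz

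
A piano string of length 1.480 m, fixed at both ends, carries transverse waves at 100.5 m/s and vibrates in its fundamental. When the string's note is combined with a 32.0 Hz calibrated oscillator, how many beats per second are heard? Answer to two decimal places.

For a string fixed at both ends, f_n = n·v/(2L) = 1·100.5/(2·1.480) = 33.9527 Hz.
f_beat = |33.9527 − 32.0| = 1.95 Hz.

1.95 Hz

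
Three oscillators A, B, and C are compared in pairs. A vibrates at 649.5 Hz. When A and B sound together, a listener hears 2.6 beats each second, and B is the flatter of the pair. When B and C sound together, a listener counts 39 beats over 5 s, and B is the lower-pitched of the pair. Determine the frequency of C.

654.7 Hz

B is below A, so f_B = 649.5 − 2.6 = 646.9 Hz.
B–C: Beat frequency = 39/5 = 7.8 Hz.
C is above B, so f_C = 646.9 + 7.8 = 654.7 Hz.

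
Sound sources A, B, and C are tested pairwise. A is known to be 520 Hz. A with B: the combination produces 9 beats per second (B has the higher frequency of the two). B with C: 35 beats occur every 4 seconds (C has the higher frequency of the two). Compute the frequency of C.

537.75 Hz

B is above A, so f_B = 520 + 9 = 529 Hz.
B–C: Beat frequency = 35/4 = 8.75 Hz.
C is above B, so f_C = 529 + 8.75 = 537.75 Hz.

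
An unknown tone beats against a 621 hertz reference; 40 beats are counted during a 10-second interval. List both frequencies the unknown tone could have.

Beat frequency = 40/10 = 4 Hz.
|f − 621| = 4, so f = 621 ± 4.

617 Hz or 625 Hz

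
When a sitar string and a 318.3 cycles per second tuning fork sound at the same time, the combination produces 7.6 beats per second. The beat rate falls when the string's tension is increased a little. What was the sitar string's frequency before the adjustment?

|f − 318.3| = 7.6, so the sitar string was at either 310.7 Hz or 325.9 Hz.
Higher tension means higher frequency; the adjustment raises the sitar string's frequency.
The beat rate fell, so the adjustment moved the sitar string toward 318.3 Hz — it must have started below the reference.

310.7 Hz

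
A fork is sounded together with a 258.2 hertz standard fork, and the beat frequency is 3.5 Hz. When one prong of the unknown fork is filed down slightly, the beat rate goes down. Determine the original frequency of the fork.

254.7 Hz

|f − 258.2| = 3.5, so the fork was at either 254.7 Hz or 261.7 Hz.
Filing a prong removes mass and raises the fork's frequency; the adjustment raises the fork's frequency.
The beat rate fell, so the adjustment moved the fork toward 258.2 Hz — it must have started below the reference.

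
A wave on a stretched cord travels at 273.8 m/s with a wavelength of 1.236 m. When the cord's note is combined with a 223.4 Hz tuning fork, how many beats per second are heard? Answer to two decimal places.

Source frequency f = v/λ = 273.8/1.236 = 221.5210 Hz.
f_beat = |221.5210 − 223.4| = 1.88 Hz.

1.88 Hz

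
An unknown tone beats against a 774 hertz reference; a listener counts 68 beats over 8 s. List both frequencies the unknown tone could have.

765.5 Hz or 782.5 Hz

Beat frequency = 68/8 = 8.5 Hz.
|f − 774| = 8.5, so f = 774 ± 8.5.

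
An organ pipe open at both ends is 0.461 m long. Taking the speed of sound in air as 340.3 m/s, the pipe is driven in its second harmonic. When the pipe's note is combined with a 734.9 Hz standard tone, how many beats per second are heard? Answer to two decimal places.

3.28 Hz

Open pipe: f_n = n·v/(2L) = 2·340.3/(2·0.461) = 738.1779 Hz.
f_beat = |738.1779 − 734.9| = 3.28 Hz.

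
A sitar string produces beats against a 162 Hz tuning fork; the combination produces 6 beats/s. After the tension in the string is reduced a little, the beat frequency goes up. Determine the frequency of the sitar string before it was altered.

|f − 162| = 6, so the sitar string was at either 156 Hz or 168 Hz.
Lower tension means lower frequency; the adjustment lowers the sitar string's frequency.
The beat rate rose, so the adjustment moved the sitar string further from 162 Hz — it was already below the reference.

156 Hz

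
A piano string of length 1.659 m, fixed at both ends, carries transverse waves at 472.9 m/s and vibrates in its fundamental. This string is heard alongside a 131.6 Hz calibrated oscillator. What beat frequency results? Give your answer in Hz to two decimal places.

10.93 Hz

For a string fixed at both ends, f_n = n·v/(2L) = 1·472.9/(2·1.659) = 142.5256 Hz.
f_beat = |142.5256 − 131.6| = 10.93 Hz.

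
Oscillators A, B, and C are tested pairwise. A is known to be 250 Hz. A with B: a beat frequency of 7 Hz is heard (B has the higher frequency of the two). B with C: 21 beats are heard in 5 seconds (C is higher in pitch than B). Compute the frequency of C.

261.2 Hz

B is above A, so f_B = 250 + 7 = 257 Hz.
B–C: Beat frequency = 21/5 = 4.2 Hz.
C is above B, so f_C = 257 + 4.2 = 261.2 Hz.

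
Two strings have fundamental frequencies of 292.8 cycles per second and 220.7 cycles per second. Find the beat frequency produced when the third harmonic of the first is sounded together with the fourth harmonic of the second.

4.4 Hz

Third harmonic of the first: 3·292.8 = 878.4 Hz.
Fourth harmonic of the second: 4·220.7 = 882.8 Hz.
f_beat = |878.4 − 882.8| = 4.4 Hz.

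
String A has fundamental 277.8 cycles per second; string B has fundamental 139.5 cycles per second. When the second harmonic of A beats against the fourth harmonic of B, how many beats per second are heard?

2.4 Hz

Second harmonic of the first: 2·277.8 = 555.6 Hz.
Fourth harmonic of the second: 4·139.5 = 558.0 Hz.
f_beat = |555.6 − 558.0| = 2.4 Hz.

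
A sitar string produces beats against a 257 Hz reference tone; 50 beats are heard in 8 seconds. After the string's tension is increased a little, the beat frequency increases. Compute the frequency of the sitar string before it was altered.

263.25 Hz

Beat frequency = 50/8 = 6.25 Hz.
|f − 257| = 6.25, so the sitar string was at either 250.75 Hz or 263.25 Hz.
Higher tension means higher frequency; the adjustment raises the sitar string's frequency.
The beat rate rose, so the adjustment moved the sitar string further from 257 Hz — it was already above the reference.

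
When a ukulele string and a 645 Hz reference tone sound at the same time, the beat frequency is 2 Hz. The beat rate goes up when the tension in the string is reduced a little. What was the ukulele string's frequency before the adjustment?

643 Hz

|f − 645| = 2, so the ukulele string was at either 643 Hz or 647 Hz.
Lower tension means lower frequency; the adjustment lowers the ukulele string's frequency.
The beat rate rose, so the adjustment moved the ukulele string further from 645 Hz — it was already below the reference.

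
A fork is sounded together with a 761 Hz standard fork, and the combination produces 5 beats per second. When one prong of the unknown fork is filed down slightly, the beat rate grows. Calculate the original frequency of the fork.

|f − 761| = 5, so the fork was at either 756 Hz or 766 Hz.
Filing a prong removes mass and raises the fork's frequency; the adjustment raises the fork's frequency.
The beat rate rose, so the adjustment moved the fork further from 761 Hz — it was already above the reference.

766 Hz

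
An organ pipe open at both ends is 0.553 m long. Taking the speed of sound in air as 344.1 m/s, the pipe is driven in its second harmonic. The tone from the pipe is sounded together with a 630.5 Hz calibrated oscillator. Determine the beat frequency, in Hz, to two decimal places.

Open pipe: f_n = n·v/(2L) = 2·344.1/(2·0.553) = 622.2423 Hz.
f_beat = |622.2423 − 630.5| = 8.26 Hz.

8.26 Hz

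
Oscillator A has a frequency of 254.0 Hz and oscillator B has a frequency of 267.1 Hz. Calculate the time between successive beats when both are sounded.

0.076 s

f_beat = |254.0 − 267.1| = 13.1 Hz.
Beat period T = 1 / f_beat = 1 / 13.1 s.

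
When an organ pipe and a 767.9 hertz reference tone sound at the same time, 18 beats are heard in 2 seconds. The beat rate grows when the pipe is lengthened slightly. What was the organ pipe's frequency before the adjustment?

Beat frequency = 18/2 = 9 Hz.
|f − 767.9| = 9, so the organ pipe was at either 758.9 Hz or 776.9 Hz.
A longer pipe has a lower fundamental; the adjustment lowers the organ pipe's frequency.
The beat rate rose, so the adjustment moved the organ pipe further from 767.9 Hz — it was already below the reference.

758.9 Hz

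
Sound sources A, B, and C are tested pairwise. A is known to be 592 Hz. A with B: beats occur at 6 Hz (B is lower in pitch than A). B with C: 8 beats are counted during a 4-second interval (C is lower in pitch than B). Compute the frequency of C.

B is below A, so f_B = 592 − 6 = 586 Hz.
B–C: Beat frequency = 8/4 = 2 Hz.
C is below B, so f_C = 586 − 2 = 584 Hz.

584 Hz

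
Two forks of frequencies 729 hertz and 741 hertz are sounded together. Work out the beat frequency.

The beat frequency equals the magnitude of the frequency difference.
|729 − 741| = 12 Hz.

12 Hz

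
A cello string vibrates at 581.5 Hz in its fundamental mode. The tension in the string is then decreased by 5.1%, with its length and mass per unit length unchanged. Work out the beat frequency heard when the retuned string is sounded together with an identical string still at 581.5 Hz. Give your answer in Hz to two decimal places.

For a string, f ∝ √T, so the new frequency is 581.5·√0.949 = 566.4777 Hz.
f_beat = |566.4777 − 581.5| = 15.02 Hz.

15.02 Hz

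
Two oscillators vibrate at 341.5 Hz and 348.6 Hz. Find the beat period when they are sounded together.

0.141 s

f_beat = |341.5 − 348.6| = 7.1 Hz.
Beat period T = 1 / f_beat = 1 / 7.1 s.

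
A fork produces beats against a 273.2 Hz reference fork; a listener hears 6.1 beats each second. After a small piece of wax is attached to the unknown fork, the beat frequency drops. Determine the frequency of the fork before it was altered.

|f − 273.2| = 6.1, so the fork was at either 267.1 Hz or 279.3 Hz.
Loading a fork with wax lowers its frequency; the adjustment lowers the fork's frequency.
The beat rate fell, so the adjustment moved the fork toward 273.2 Hz — it must have started above the reference.

279.3 Hz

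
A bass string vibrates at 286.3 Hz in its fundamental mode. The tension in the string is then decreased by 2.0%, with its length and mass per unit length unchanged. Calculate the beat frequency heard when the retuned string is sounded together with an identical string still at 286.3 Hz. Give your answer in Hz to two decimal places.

For a string, f ∝ √T, so the new frequency is 286.3·√0.980 = 283.4225 Hz.
f_beat = |283.4225 − 286.3| = 2.88 Hz.

2.88 Hz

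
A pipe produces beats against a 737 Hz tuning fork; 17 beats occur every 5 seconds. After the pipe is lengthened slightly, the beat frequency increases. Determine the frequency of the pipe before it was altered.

Beat frequency = 17/5 = 3.4 Hz.
|f − 737| = 3.4, so the pipe was at either 733.6 Hz or 740.4 Hz.
A longer pipe has a lower fundamental; the adjustment lowers the pipe's frequency.
The beat rate rose, so the adjustment moved the pipe further from 737 Hz — it was already below the reference.

733.6 Hz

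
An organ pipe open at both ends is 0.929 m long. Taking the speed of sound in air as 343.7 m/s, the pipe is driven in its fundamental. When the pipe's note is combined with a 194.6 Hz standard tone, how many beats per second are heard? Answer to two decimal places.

Open pipe: f_n = n·v/(2L) = 1·343.7/(2·0.929) = 184.9839 Hz.
f_beat = |184.9839 − 194.6| = 9.62 Hz.

9.62 Hz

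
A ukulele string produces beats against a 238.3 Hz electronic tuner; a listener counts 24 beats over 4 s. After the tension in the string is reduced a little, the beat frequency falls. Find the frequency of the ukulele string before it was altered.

244.3 Hz

Beat frequency = 24/4 = 6 Hz.
|f − 238.3| = 6, so the ukulele string was at either 232.3 Hz or 244.3 Hz.
Lower tension means lower frequency; the adjustment lowers the ukulele string's frequency.
The beat rate fell, so the adjustment moved the ukulele string toward 238.3 Hz — it must have started above the reference.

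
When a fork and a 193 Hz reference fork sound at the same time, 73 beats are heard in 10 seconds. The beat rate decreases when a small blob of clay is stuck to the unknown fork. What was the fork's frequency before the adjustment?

200.3 Hz

Beat frequency = 73/10 = 7.3 Hz.
|f − 193| = 7.3, so the fork was at either 185.7 Hz or 200.3 Hz.
Adding mass to a fork lowers its frequency; the adjustment lowers the fork's frequency.
The beat rate fell, so the adjustment moved the fork toward 193 Hz — it must have started above the reference.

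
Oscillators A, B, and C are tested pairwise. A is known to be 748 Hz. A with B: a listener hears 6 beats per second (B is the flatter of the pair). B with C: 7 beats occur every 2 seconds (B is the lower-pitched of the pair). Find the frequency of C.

745.5 Hz

B is below A, so f_B = 748 − 6 = 742 Hz.
B–C: Beat frequency = 7/2 = 3.5 Hz.
C is above B, so f_C = 742 + 3.5 = 745.5 Hz.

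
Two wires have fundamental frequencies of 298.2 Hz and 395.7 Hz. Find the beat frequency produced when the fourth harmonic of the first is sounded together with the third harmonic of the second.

Fourth harmonic of the first: 4·298.2 = 1192.8 Hz.
Third harmonic of the second: 3·395.7 = 1187.1 Hz.
f_beat = |1192.8 − 1187.1| = 5.7 Hz.

5.7 Hz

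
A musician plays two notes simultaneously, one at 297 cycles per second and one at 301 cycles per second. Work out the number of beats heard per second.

4 Hz

f_beat = |f₁ − f₂|.
|297 − 301| = 4 Hz.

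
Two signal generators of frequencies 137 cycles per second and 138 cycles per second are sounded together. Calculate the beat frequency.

The beat frequency equals the magnitude of the frequency difference.
|137 − 138| = 1 Hz.

1 Hz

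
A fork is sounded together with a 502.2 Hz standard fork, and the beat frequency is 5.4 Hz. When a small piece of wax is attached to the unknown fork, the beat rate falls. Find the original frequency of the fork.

|f − 502.2| = 5.4, so the fork was at either 496.8 Hz or 507.6 Hz.
Loading a fork with wax lowers its frequency; the adjustment lowers the fork's frequency.
The beat rate fell, so the adjustment moved the fork toward 502.2 Hz — it must have started above the reference.

507.6 Hz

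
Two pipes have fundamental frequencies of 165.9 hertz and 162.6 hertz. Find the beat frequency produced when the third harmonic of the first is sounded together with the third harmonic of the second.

9.9 Hz

Third harmonic of the first: 3·165.9 = 497.7 Hz.
Third harmonic of the second: 3·162.6 = 487.8 Hz.
f_beat = |497.7 − 487.8| = 9.9 Hz.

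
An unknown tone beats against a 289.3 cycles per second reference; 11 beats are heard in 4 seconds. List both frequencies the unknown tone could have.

286.55 Hz or 292.05 Hz

Beat frequency = 11/4 = 2.75 Hz.
|f − 289.3| = 2.75, so f = 289.3 ± 2.75.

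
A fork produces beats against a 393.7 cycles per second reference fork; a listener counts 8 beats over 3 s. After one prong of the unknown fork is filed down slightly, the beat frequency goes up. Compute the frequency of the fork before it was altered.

Beat frequency = 8/3 = 2.6667 Hz.
|f − 393.7| = 2.6667, so the fork was at either 391.0333 Hz or 396.3667 Hz.
Filing a prong removes mass and raises the fork's frequency; the adjustment raises the fork's frequency.
The beat rate rose, so the adjustment moved the fork further from 393.7 Hz — it was already above the reference.

396.3667 Hz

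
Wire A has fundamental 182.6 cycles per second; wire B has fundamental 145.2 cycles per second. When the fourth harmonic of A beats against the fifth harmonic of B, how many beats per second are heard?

4.4 Hz

Fourth harmonic of the first: 4·182.6 = 730.4 Hz.
Fifth harmonic of the second: 5·145.2 = 726.0 Hz.
f_beat = |730.4 − 726.0| = 4.4 Hz.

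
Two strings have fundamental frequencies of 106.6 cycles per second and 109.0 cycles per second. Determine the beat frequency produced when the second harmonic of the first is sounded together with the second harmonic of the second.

4.8 Hz

Second harmonic of the first: 2·106.6 = 213.2 Hz.
Second harmonic of the second: 2·109.0 = 218.0 Hz.
f_beat = |213.2 − 218.0| = 4.8 Hz.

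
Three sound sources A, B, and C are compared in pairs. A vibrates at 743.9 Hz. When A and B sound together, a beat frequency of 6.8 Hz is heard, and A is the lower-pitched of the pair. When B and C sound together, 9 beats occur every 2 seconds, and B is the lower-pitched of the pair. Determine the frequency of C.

B is above A, so f_B = 743.9 + 6.8 = 750.7 Hz.
B–C: Beat frequency = 9/2 = 4.5 Hz.
C is above B, so f_C = 750.7 + 4.5 = 755.2 Hz.

755.2 Hz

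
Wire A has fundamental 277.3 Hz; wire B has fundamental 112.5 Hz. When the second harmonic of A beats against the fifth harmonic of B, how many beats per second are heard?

7.9 Hz

Second harmonic of the first: 2·277.3 = 554.6 Hz.
Fifth harmonic of the second: 5·112.5 = 562.5 Hz.
f_beat = |554.6 − 562.5| = 7.9 Hz.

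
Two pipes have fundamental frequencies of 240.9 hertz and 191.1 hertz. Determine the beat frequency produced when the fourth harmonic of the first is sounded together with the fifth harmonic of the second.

Fourth harmonic of the first: 4·240.9 = 963.6 Hz.
Fifth harmonic of the second: 5·191.1 = 955.5 Hz.
f_beat = |963.6 − 955.5| = 8.1 Hz.

8.1 Hz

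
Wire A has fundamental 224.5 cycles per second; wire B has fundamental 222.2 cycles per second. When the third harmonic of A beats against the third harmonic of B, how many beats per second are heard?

Third harmonic of the first: 3·224.5 = 673.5 Hz.
Third harmonic of the second: 3·222.2 = 666.6 Hz.
f_beat = |673.5 − 666.6| = 6.9 Hz.

6.9 Hz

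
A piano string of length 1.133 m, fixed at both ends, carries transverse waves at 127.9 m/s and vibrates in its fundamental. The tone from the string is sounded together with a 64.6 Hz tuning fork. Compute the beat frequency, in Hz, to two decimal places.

For a string fixed at both ends, f_n = n·v/(2L) = 1·127.9/(2·1.133) = 56.4431 Hz.
f_beat = |56.4431 − 64.6| = 8.16 Hz.

8.16 Hz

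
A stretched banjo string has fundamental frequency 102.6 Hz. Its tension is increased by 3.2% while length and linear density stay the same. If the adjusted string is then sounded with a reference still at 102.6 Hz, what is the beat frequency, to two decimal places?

1.63 Hz

For a string, f ∝ √T, so the new frequency is 102.6·√1.032 = 104.2287 Hz.
f_beat = |104.2287 − 102.6| = 1.63 Hz.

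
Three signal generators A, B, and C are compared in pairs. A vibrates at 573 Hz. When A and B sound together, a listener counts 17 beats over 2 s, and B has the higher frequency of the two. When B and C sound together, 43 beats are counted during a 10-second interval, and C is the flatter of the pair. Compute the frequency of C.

577.2 Hz

A–B: Beat frequency = 17/2 = 8.5 Hz.
B is above A, so f_B = 573 + 8.5 = 581.5 Hz.
B–C: Beat frequency = 43/10 = 4.3 Hz.
C is below B, so f_C = 581.5 − 4.3 = 577.2 Hz.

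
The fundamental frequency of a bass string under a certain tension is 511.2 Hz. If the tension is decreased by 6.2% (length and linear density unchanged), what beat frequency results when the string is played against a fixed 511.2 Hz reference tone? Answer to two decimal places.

For a string, f ∝ √T, so the new frequency is 511.2·√0.938 = 495.0992 Hz.
f_beat = |495.0992 − 511.2| = 16.10 Hz.

16.10 Hz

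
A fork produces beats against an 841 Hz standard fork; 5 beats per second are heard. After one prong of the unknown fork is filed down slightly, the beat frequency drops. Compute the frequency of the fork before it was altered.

|f − 841| = 5, so the fork was at either 836 Hz or 846 Hz.
Filing a prong removes mass and raises the fork's frequency; the adjustment raises the fork's frequency.
The beat rate fell, so the adjustment moved the fork toward 841 Hz — it must have started below the reference.

836 Hz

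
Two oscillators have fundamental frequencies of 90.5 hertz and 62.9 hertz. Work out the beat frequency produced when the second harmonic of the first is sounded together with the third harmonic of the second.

Second harmonic of the first: 2·90.5 = 181.0 Hz.
Third harmonic of the second: 3·62.9 = 188.7 Hz.
f_beat = |181.0 − 188.7| = 7.7 Hz.

7.7 Hz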